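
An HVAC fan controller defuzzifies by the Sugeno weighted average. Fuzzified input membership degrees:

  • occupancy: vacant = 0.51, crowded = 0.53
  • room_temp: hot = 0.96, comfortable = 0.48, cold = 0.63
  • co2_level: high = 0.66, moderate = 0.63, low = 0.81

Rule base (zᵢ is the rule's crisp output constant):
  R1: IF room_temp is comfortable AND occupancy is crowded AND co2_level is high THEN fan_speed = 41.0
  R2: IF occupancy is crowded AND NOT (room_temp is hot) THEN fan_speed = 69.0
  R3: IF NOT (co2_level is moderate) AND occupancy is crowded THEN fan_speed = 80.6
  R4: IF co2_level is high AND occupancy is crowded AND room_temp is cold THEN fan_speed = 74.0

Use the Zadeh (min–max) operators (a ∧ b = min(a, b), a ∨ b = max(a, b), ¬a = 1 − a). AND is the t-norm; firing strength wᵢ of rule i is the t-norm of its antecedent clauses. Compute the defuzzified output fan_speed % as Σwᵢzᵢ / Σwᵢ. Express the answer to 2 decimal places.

64.42

R1 (z=41.0): comfortable=0.48, crowded=0.53, high=0.66; AND[min(a, b)] → w = 0.48
R2 (z=69.0): crowded=0.53, ¬hot=1−0.96=0.04; AND[min(a, b)] → w = 0.04
R3 (z=80.6): ¬moderate=1−0.63=0.37, crowded=0.53; AND[min(a, b)] → w = 0.37
R4 (z=74.0): high=0.66, crowded=0.53, cold=0.63; AND[min(a, b)] → w = 0.53
Weighted average = (0.48·41.0 + 0.04·69.0 + 0.37·80.6 + 0.53·74.0) / (0.48 + 0.04 + 0.37 + 0.53)
  = 91.4820 / 1.4200 = 64.42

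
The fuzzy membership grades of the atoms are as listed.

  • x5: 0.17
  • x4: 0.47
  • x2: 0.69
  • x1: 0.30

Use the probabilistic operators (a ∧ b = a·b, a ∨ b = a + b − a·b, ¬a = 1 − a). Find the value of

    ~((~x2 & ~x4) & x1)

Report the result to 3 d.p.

~x2 = 1 − 0.6900 = 0.3100
~x4 = 1 − 0.4700 = 0.5300
~x2 & ~x4 = a·b on (0.3100, 0.5300) = 0.1643
(~x2 & ~x4) & x1 = a·b on (0.1643, 0.3000) = 0.0493
~((~x2 & ~x4) & x1) = 1 − 0.0493 = 0.9507

0.951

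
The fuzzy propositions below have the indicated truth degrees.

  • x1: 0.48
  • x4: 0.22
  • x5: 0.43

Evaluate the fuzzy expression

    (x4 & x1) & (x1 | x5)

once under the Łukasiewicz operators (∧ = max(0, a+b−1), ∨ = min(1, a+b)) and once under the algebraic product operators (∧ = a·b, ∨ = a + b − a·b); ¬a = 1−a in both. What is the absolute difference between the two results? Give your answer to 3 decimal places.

Under Łukasiewicz:
  x4 & x1 = max(0, a+b−1) on (0.22, 0.48) = 0.00
  x1 | x5 = min(1, a+b) on (0.48, 0.43) = 0.91
  (x4 & x1) & (x1 | x5) = max(0, a+b−1) on (0.00, 0.91) = 0.00
  → value = 0.0000
Under algebraic product:
  x4 & x1 = a·b on (0.2200, 0.4800) = 0.1056
  x1 | x5 = a + b − a·b on (0.4800, 0.4300) = 0.7036
  (x4 & x1) & (x1 | x5) = a·b on (0.1056, 0.7036) = 0.0743
  → value = 0.0743
|0.0000 − 0.0743| = 0.074

0.074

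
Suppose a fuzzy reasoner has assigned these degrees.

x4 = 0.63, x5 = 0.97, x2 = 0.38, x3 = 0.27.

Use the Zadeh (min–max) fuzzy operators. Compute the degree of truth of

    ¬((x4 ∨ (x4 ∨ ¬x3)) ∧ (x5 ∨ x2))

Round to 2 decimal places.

¬x3 = 1 − 0.27 = 0.73
x4 ∨ ¬x3 = max(a, b) on (0.63, 0.73) = 0.73
x4 ∨ (x4 ∨ ¬x3) = max(a, b) on (0.63, 0.73) = 0.73
x5 ∨ x2 = max(a, b) on (0.97, 0.38) = 0.97
(x4 ∨ (x4 ∨ ¬x3)) ∧ (x5 ∨ x2) = min(a, b) on (0.73, 0.97) = 0.73
¬((x4 ∨ (x4 ∨ ¬x3)) ∧ (x5 ∨ x2)) = 1 − 0.73 = 0.27

0.27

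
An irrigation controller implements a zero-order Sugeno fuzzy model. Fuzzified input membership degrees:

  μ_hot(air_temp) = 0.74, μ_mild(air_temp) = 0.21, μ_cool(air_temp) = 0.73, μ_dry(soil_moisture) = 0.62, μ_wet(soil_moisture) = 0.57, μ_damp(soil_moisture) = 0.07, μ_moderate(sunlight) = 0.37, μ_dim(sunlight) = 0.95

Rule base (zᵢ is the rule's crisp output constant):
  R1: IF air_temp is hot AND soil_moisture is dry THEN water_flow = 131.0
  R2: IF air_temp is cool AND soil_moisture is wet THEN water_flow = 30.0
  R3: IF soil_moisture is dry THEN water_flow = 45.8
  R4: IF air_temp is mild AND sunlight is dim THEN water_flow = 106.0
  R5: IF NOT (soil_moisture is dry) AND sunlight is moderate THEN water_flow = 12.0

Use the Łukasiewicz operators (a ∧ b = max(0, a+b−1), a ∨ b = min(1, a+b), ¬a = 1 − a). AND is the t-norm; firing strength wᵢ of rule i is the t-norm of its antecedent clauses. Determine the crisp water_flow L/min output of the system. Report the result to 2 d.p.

70.50

R1 (z=131.0): hot=0.74, dry=0.62; AND[max(0, a+b−1)] → w = 0.36
R2 (z=30.0): cool=0.73, wet=0.57; AND[max(0, a+b−1)] → w = 0.30
R3 (z=45.8): dry=0.62 → w = 0.62
R4 (z=106.0): mild=0.21, dim=0.95; AND[max(0, a+b−1)] → w = 0.16
R5 (z=12.0): ¬dry=1−0.62=0.38, moderate=0.37; AND[max(0, a+b−1)] → w = 0.00
Weighted average = (0.36·131.0 + 0.30·30.0 + 0.62·45.8 + 0.16·106.0 + 0.00·12.0) / (0.36 + 0.30 + 0.62 + 0.16 + 0.00)
  = 101.5160 / 1.4400 = 70.50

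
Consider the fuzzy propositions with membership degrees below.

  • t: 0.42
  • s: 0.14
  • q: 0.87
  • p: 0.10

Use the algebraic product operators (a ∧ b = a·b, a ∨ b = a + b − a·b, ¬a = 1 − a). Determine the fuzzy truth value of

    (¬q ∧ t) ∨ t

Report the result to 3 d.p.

¬q = 1 − 0.8700 = 0.1300
¬q ∧ t = a·b on (0.1300, 0.4200) = 0.0546
(¬q ∧ t) ∨ t = a + b − a·b on (0.0546, 0.4200) = 0.4517

0.452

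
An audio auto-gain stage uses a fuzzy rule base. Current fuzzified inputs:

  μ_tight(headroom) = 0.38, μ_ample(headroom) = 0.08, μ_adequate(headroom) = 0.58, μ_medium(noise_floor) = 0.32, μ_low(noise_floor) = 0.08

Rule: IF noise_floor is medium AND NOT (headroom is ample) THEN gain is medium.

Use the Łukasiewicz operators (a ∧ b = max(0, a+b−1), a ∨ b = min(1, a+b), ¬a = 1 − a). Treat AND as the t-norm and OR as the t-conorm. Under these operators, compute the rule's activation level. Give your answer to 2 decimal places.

firing strength: medium=0.32, ¬ample=1−0.08=0.92; AND[max(0, a+b−1)] → w = 0.24

0.24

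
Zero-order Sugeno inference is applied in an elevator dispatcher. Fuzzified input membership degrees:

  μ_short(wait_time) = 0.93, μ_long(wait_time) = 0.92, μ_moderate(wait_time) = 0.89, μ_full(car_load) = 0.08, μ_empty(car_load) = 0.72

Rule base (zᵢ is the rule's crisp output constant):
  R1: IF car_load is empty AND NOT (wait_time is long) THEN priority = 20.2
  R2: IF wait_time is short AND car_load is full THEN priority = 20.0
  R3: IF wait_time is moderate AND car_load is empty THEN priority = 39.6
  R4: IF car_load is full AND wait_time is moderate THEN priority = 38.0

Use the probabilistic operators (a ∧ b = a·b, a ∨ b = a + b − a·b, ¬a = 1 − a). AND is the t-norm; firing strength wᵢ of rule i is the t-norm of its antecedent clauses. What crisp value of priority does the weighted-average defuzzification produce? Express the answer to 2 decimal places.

36.41

R1 (z=20.2): empty=0.72, ¬long=1−0.92=0.08; AND[a·b] → w = 0.0576
R2 (z=20.0): short=0.93, full=0.08; AND[a·b] → w = 0.0744
R3 (z=39.6): moderate=0.89, empty=0.72; AND[a·b] → w = 0.6408
R4 (z=38.0): full=0.08, moderate=0.89; AND[a·b] → w = 0.0712
Weighted average = (0.0576·20.2 + 0.0744·20.0 + 0.6408·39.6 + 0.0712·38.0) / (0.0576 + 0.0744 + 0.6408 + 0.0712)
  = 30.7328 / 0.8440 = 36.41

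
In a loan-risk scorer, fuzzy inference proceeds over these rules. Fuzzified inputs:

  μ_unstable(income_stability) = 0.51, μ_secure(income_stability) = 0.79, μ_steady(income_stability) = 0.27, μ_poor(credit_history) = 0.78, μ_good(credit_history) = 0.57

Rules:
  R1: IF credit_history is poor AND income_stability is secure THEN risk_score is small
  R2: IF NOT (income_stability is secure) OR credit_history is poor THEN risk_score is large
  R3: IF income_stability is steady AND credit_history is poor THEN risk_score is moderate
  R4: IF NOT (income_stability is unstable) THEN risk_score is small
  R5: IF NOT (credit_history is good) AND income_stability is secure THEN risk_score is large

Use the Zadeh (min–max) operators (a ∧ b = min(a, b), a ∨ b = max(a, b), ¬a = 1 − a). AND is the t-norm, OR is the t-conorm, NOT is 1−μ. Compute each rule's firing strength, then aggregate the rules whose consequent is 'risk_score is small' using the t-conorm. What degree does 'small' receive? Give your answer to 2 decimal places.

R1: poor=0.78, secure=0.79; AND[min(a, b)] → w = 0.78
R2: ¬secure=1−0.79=0.21, poor=0.78; OR[max(a, b)] → w = 0.78
R3: steady=0.27, poor=0.78; AND[min(a, b)] → w = 0.27
R4: ¬unstable=1−0.51=0.49 → w = 0.49
R5: ¬good=1−0.57=0.43, secure=0.79; AND[min(a, b)] → w = 0.43
Rules with consequent 'small': {R1, R4} → strengths 0.78, 0.49
Aggregate via t-conorm [max(a, b)]: 0.78

0.78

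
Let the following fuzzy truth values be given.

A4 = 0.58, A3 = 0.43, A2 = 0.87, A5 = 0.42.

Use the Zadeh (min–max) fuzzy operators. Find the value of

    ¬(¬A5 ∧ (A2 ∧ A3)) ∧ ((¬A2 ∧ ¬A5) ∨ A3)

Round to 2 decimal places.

0.43

¬A5 = 1 − 0.42 = 0.58
A2 ∧ A3 = min(a, b) on (0.87, 0.43) = 0.43
¬A5 ∧ (A2 ∧ A3) = min(a, b) on (0.58, 0.43) = 0.43
¬(¬A5 ∧ (A2 ∧ A3)) = 1 − 0.43 = 0.57
¬A2 = 1 − 0.87 = 0.13
¬A5 = 1 − 0.42 = 0.58
¬A2 ∧ ¬A5 = min(a, b) on (0.13, 0.58) = 0.13
(¬A2 ∧ ¬A5) ∨ A3 = max(a, b) on (0.13, 0.43) = 0.43
¬(¬A5 ∧ (A2 ∧ A3)) ∧ ((¬A2 ∧ ¬A5) ∨ A3) = min(a, b) on (0.57, 0.43) = 0.43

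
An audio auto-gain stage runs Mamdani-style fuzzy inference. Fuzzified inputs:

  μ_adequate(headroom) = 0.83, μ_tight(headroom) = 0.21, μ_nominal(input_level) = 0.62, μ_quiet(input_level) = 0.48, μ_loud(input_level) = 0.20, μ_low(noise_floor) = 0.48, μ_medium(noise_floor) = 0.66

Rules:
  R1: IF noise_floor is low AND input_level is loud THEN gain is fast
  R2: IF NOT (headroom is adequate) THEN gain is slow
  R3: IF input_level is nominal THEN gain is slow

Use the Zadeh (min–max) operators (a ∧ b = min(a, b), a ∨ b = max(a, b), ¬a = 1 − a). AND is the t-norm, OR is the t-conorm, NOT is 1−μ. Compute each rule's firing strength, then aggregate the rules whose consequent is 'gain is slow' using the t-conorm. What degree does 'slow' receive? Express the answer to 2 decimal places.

0.62

R1: low=0.48, loud=0.20; AND[min(a, b)] → w = 0.20
R2: ¬adequate=1−0.83=0.17 → w = 0.17
R3: nominal=0.62 → w = 0.62
Rules with consequent 'slow': {R2, R3} → strengths 0.17, 0.62
Aggregate via t-conorm [max(a, b)]: 0.62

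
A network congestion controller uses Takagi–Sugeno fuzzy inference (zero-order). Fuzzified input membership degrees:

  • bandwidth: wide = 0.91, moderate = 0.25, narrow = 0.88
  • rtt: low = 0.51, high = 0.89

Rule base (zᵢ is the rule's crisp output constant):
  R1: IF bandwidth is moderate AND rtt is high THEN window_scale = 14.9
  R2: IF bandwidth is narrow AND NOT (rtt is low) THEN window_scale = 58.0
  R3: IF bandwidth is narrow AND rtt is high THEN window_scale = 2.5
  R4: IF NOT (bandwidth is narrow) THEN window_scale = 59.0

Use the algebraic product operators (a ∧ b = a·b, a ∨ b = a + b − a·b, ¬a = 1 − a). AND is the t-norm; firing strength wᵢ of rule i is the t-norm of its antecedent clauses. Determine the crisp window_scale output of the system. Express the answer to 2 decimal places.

R1 (z=14.9): moderate=0.25, high=0.89; AND[a·b] → w = 0.2225
R2 (z=58.0): narrow=0.88, ¬low=1−0.51=0.49; AND[a·b] → w = 0.4312
R3 (z=2.5): narrow=0.88, high=0.89; AND[a·b] → w = 0.7832
R4 (z=59.0): ¬narrow=1−0.88=0.12 → w = 0.1200
Weighted average = (0.2225·14.9 + 0.4312·58.0 + 0.7832·2.5 + 0.1200·59.0) / (0.2225 + 0.4312 + 0.7832 + 0.1200)
  = 37.3629 / 1.5569 = 24.00

24.00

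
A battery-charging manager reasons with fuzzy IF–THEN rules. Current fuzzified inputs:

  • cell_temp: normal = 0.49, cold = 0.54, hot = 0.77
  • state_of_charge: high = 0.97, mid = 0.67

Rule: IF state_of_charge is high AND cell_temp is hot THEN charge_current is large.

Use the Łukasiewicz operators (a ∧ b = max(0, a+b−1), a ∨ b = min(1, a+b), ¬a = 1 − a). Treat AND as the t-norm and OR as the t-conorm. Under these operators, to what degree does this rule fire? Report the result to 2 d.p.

firing strength: high=0.97, hot=0.77; AND[max(0, a+b−1)] → w = 0.74

0.74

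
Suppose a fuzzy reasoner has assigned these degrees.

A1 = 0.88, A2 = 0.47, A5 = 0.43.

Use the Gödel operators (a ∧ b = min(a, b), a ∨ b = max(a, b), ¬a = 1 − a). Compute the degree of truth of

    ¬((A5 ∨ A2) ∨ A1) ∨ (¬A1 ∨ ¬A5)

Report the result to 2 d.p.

0.57

A5 ∨ A2 = max(a, b) on (0.43, 0.47) = 0.47
(A5 ∨ A2) ∨ A1 = max(a, b) on (0.47, 0.88) = 0.88
¬((A5 ∨ A2) ∨ A1) = 1 − 0.88 = 0.12
¬A1 = 1 − 0.88 = 0.12
¬A5 = 1 − 0.43 = 0.57
¬A1 ∨ ¬A5 = max(a, b) on (0.12, 0.57) = 0.57
¬((A5 ∨ A2) ∨ A1) ∨ (¬A1 ∨ ¬A5) = max(a, b) on (0.12, 0.57) = 0.57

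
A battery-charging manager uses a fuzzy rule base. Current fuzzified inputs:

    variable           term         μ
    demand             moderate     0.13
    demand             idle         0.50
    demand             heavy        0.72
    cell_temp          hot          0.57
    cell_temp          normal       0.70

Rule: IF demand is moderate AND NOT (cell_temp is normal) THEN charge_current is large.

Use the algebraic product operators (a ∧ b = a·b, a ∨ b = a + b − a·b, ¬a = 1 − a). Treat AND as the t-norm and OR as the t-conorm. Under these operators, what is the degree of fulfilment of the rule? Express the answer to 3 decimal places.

0.039

firing strength: moderate=0.13, ¬normal=1−0.70=0.30; AND[a·b] → w = 0.0390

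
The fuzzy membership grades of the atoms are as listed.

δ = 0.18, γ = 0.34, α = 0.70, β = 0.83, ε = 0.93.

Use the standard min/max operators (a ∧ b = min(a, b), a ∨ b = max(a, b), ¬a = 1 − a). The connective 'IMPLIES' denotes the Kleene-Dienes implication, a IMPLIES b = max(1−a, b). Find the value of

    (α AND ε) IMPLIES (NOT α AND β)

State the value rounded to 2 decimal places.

0.30

α AND ε = min(a, b) on (0.70, 0.93) = 0.70
NOT α = 1 − 0.70 = 0.30
NOT α AND β = min(a, b) on (0.30, 0.83) = 0.30
(α AND ε) IMPLIES (NOT α AND β)  [Kleene-Dienes: max(1−a, b)] with a=0.70, b=0.30 → 0.30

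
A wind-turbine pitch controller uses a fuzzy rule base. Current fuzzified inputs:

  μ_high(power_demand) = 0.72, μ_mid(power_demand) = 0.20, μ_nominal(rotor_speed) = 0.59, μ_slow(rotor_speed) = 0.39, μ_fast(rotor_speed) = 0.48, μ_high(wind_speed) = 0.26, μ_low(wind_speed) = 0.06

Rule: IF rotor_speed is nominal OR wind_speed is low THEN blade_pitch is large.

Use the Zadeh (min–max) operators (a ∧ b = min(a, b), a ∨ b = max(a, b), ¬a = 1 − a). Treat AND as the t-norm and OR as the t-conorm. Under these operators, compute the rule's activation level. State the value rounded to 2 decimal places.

firing strength: nominal=0.59, low=0.06; OR[max(a, b)] → w = 0.59

0.59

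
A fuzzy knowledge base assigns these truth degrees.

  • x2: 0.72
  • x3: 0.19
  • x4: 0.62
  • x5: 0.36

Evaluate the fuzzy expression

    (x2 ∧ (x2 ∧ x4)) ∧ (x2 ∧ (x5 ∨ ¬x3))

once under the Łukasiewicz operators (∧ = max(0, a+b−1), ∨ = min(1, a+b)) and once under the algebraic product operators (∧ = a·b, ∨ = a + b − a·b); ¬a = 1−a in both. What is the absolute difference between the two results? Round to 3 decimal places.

Under Łukasiewicz:
  x2 ∧ x4 = max(0, a+b−1) on (0.72, 0.62) = 0.34
  x2 ∧ (x2 ∧ x4) = max(0, a+b−1) on (0.72, 0.34) = 0.06
  ¬x3 = 1 − 0.19 = 0.81
  x5 ∨ ¬x3 = min(1, a+b) on (0.36, 0.81) = 1.00
  x2 ∧ (x5 ∨ ¬x3) = max(0, a+b−1) on (0.72, 1.00) = 0.72
  (x2 ∧ (x2 ∧ x4)) ∧ (x2 ∧ (x5 ∨ ¬x3)) = max(0, a+b−1) on (0.06, 0.72) = 0.00
  → value = 0.0000
Under algebraic product:
  x2 ∧ x4 = a·b on (0.7200, 0.6200) = 0.4464
  x2 ∧ (x2 ∧ x4) = a·b on (0.7200, 0.4464) = 0.3214
  ¬x3 = 1 − 0.1900 = 0.8100
  x5 ∨ ¬x3 = a + b − a·b on (0.3600, 0.8100) = 0.8784
  x2 ∧ (x5 ∨ ¬x3) = a·b on (0.7200, 0.8784) = 0.6324
  (x2 ∧ (x2 ∧ x4)) ∧ (x2 ∧ (x5 ∨ ¬x3)) = a·b on (0.3214, 0.6324) = 0.2033
  → value = 0.2033
|0.0000 − 0.2033| = 0.203

0.203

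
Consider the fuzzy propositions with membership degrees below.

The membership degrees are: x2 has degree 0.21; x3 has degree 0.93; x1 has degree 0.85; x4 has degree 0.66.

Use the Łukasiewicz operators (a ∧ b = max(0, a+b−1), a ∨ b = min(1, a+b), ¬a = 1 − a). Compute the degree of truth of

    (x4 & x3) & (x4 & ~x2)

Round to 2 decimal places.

x4 & x3 = max(0, a+b−1) on (0.66, 0.93) = 0.59
~x2 = 1 − 0.21 = 0.79
x4 & ~x2 = max(0, a+b−1) on (0.66, 0.79) = 0.45
(x4 & x3) & (x4 & ~x2) = max(0, a+b−1) on (0.59, 0.45) = 0.04

0.04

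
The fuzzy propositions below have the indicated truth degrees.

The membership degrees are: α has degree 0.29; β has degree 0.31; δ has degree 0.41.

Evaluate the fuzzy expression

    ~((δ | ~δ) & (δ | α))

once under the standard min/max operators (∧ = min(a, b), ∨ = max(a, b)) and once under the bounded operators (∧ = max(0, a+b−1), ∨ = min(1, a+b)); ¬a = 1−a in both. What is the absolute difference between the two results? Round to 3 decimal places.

0.290

Under standard min/max:
  ~δ = 1 − 0.41 = 0.59
  δ | ~δ = max(a, b) on (0.41, 0.59) = 0.59
  δ | α = max(a, b) on (0.41, 0.29) = 0.41
  (δ | ~δ) & (δ | α) = min(a, b) on (0.59, 0.41) = 0.41
  ~((δ | ~δ) & (δ | α)) = 1 − 0.41 = 0.59
  → value = 0.5900
Under bounded:
  ~δ = 1 − 0.41 = 0.59
  δ | ~δ = min(1, a+b) on (0.41, 0.59) = 1.00
  δ | α = min(1, a+b) on (0.41, 0.29) = 0.70
  (δ | ~δ) & (δ | α) = max(0, a+b−1) on (1.00, 0.70) = 0.70
  ~((δ | ~δ) & (δ | α)) = 1 − 0.70 = 0.30
  → value = 0.3000
|0.5900 − 0.3000| = 0.290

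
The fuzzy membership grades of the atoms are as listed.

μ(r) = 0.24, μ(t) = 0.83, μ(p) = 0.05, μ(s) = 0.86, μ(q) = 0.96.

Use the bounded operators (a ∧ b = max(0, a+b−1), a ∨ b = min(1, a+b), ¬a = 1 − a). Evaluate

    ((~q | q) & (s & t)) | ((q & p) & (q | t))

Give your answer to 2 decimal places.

0.70

~q = 1 − 0.96 = 0.04
~q | q = min(1, a+b) on (0.04, 0.96) = 1.00
s & t = max(0, a+b−1) on (0.86, 0.83) = 0.69
(~q | q) & (s & t) = max(0, a+b−1) on (1.00, 0.69) = 0.69
q & p = max(0, a+b−1) on (0.96, 0.05) = 0.01
q | t = min(1, a+b) on (0.96, 0.83) = 1.00
(q & p) & (q | t) = max(0, a+b−1) on (0.01, 1.00) = 0.01
((~q | q) & (s & t)) | ((q & p) & (q | t)) = min(1, a+b) on (0.69, 0.01) = 0.70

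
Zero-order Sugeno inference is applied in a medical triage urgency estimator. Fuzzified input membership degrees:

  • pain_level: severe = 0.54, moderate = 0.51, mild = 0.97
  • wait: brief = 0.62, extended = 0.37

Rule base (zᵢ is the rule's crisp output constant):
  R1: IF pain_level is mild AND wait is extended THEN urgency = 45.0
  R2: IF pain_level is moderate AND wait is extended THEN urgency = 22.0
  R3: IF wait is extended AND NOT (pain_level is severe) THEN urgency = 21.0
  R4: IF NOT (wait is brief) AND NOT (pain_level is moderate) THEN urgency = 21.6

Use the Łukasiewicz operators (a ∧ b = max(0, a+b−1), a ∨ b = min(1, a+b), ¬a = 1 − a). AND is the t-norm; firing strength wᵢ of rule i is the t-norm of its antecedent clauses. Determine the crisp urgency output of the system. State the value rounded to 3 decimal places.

R1 (z=45.0): mild=0.97, extended=0.37; AND[max(0, a+b−1)] → w = 0.34
R2 (z=22.0): moderate=0.51, extended=0.37; AND[max(0, a+b−1)] → w = 0.00
R3 (z=21.0): extended=0.37, ¬severe=1−0.54=0.46; AND[max(0, a+b−1)] → w = 0.00
R4 (z=21.6): ¬brief=1−0.62=0.38, ¬moderate=1−0.51=0.49; AND[max(0, a+b−1)] → w = 0.00
Weighted average = (0.34·45.0 + 0.00·22.0 + 0.00·21.0 + 0.00·21.6) / (0.34 + 0.00 + 0.00 + 0.00)
  = 15.3000 / 0.3400 = 45.000

45.000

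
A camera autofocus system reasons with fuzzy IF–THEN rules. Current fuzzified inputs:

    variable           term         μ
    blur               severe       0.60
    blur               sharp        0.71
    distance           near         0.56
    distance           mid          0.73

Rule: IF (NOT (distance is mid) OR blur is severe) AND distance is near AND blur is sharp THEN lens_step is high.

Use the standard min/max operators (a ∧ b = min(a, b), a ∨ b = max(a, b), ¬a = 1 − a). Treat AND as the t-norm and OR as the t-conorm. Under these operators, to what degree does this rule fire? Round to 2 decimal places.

firing strength: (¬mid=1−0.73=0.27 OR severe=0.60) = 0.60; AND[min(a, b)] with near=0.56, sharp=0.71 → w = 0.56

0.56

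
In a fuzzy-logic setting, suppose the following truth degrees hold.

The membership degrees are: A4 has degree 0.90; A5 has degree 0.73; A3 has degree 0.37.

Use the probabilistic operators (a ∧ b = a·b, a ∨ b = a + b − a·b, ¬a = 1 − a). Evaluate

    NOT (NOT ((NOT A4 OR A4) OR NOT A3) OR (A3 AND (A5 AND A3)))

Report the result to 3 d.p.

0.870

NOT A4 = 1 − 0.9000 = 0.1000
NOT A4 OR A4 = a + b − a·b on (0.1000, 0.9000) = 0.9100
NOT A3 = 1 − 0.3700 = 0.6300
(NOT A4 OR A4) OR NOT A3 = a + b − a·b on (0.9100, 0.6300) = 0.9667
NOT ((NOT A4 OR A4) OR NOT A3) = 1 − 0.9667 = 0.0333
A5 AND A3 = a·b on (0.7300, 0.3700) = 0.2701
A3 AND (A5 AND A3) = a·b on (0.3700, 0.2701) = 0.0999
NOT ((NOT A4 OR A4) OR NOT A3) OR (A3 AND (A5 AND A3)) = a + b − a·b on (0.0333, 0.0999) = 0.1299
NOT (NOT ((NOT A4 OR A4) OR NOT A3) OR (A3 AND (A5 AND A3))) = 1 − 0.1299 = 0.8701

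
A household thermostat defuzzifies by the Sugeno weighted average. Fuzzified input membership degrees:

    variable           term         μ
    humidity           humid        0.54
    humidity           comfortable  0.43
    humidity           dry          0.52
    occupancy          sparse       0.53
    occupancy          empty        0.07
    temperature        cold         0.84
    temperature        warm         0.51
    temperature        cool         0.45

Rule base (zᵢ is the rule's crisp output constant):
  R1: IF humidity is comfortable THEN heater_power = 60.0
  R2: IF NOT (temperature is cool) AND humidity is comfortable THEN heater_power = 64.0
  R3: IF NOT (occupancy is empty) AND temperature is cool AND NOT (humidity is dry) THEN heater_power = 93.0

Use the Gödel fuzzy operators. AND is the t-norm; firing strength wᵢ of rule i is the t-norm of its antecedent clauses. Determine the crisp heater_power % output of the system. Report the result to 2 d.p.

72.65

R1 (z=60.0): comfortable=0.43 → w = 0.43
R2 (z=64.0): ¬cool=1−0.45=0.55, comfortable=0.43; AND[min(a, b)] → w = 0.43
R3 (z=93.0): ¬empty=1−0.07=0.93, cool=0.45, ¬dry=1−0.52=0.48; AND[min(a, b)] → w = 0.45
Weighted average = (0.43·60.0 + 0.43·64.0 + 0.45·93.0) / (0.43 + 0.43 + 0.45)
  = 95.1700 / 1.3100 = 72.65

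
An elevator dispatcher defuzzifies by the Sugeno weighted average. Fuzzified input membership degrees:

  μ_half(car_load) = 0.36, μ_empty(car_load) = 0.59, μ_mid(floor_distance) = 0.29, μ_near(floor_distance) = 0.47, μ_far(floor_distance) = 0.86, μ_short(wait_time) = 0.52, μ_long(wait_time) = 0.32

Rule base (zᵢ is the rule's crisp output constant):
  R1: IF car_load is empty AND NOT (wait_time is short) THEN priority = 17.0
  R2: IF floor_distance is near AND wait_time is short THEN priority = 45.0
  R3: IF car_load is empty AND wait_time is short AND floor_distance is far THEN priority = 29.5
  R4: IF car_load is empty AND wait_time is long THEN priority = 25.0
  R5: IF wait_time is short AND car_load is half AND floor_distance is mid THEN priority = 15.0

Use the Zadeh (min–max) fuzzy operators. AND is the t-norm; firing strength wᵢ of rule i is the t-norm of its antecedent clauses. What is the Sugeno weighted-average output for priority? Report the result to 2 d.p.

R1 (z=17.0): empty=0.59, ¬short=1−0.52=0.48; AND[min(a, b)] → w = 0.48
R2 (z=45.0): near=0.47, short=0.52; AND[min(a, b)] → w = 0.47
R3 (z=29.5): empty=0.59, short=0.52, far=0.86; AND[min(a, b)] → w = 0.52
R4 (z=25.0): empty=0.59, long=0.32; AND[min(a, b)] → w = 0.32
R5 (z=15.0): short=0.52, half=0.36, mid=0.29; AND[min(a, b)] → w = 0.29
Weighted average = (0.48·17.0 + 0.47·45.0 + 0.52·29.5 + 0.32·25.0 + 0.29·15.0) / (0.48 + 0.47 + 0.52 + 0.32 + 0.29)
  = 57.0000 / 2.0800 = 27.40

27.40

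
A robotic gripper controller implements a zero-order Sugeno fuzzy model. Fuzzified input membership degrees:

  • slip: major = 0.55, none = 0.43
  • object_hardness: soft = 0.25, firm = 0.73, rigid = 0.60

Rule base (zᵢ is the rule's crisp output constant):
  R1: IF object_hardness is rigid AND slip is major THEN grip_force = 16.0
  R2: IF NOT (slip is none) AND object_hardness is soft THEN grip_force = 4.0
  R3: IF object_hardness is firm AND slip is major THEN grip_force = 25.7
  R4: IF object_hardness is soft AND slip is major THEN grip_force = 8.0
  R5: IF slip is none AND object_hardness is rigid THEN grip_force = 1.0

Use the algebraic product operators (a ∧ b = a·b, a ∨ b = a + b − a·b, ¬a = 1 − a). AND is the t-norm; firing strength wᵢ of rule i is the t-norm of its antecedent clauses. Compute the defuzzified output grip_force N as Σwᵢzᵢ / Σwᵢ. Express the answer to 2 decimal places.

13.81

R1 (z=16.0): rigid=0.60, major=0.55; AND[a·b] → w = 0.3300
R2 (z=4.0): ¬none=1−0.43=0.57, soft=0.25; AND[a·b] → w = 0.1425
R3 (z=25.7): firm=0.73, major=0.55; AND[a·b] → w = 0.4015
R4 (z=8.0): soft=0.25, major=0.55; AND[a·b] → w = 0.1375
R5 (z=1.0): none=0.43, rigid=0.60; AND[a·b] → w = 0.2580
Weighted average = (0.3300·16.0 + 0.1425·4.0 + 0.4015·25.7 + 0.1375·8.0 + 0.2580·1.0) / (0.3300 + 0.1425 + 0.4015 + 0.1375 + 0.2580)
  = 17.5266 / 1.2695 = 13.81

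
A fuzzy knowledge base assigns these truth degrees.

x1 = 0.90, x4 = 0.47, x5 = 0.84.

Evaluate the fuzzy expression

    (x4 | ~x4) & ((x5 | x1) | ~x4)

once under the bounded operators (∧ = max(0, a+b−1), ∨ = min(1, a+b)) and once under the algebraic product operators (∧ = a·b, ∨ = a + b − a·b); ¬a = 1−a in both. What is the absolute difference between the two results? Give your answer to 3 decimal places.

0.255

Under bounded:
  ~x4 = 1 − 0.47 = 0.53
  x4 | ~x4 = min(1, a+b) on (0.47, 0.53) = 1.00
  x5 | x1 = min(1, a+b) on (0.84, 0.90) = 1.00
  ~x4 = 1 − 0.47 = 0.53
  (x5 | x1) | ~x4 = min(1, a+b) on (1.00, 0.53) = 1.00
  (x4 | ~x4) & ((x5 | x1) | ~x4) = max(0, a+b−1) on (1.00, 1.00) = 1.00
  → value = 1.0000
Under algebraic product:
  ~x4 = 1 − 0.4700 = 0.5300
  x4 | ~x4 = a + b − a·b on (0.4700, 0.5300) = 0.7509
  x5 | x1 = a + b − a·b on (0.8400, 0.9000) = 0.9840
  ~x4 = 1 − 0.4700 = 0.5300
  (x5 | x1) | ~x4 = a + b − a·b on (0.9840, 0.5300) = 0.9925
  (x4 | ~x4) & ((x5 | x1) | ~x4) = a·b on (0.7509, 0.9925) = 0.7453
  → value = 0.7453
|1.0000 − 0.7453| = 0.255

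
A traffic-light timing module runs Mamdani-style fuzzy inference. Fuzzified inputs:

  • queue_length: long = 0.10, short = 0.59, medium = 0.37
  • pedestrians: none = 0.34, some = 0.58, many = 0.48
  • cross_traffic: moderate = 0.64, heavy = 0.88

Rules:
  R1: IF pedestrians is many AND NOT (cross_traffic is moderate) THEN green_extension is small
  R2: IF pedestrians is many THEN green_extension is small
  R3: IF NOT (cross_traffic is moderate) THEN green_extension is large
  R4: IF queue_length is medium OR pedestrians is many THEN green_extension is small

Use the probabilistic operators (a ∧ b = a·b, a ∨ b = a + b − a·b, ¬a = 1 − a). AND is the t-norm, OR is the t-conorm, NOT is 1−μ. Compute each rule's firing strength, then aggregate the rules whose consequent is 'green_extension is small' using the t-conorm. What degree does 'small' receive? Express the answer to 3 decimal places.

R1: many=0.48, ¬moderate=1−0.64=0.36; AND[a·b] → w = 0.1728
R2: many=0.48 → w = 0.4800
R3: ¬moderate=1−0.64=0.36 → w = 0.3600
R4: medium=0.37, many=0.48; OR[a + b − a·b] → w = 0.6724
Rules with consequent 'small': {R1, R2, R4} → strengths 0.1728, 0.4800, 0.6724
Aggregate via t-conorm [a + b − a·b]: 0.8591

0.859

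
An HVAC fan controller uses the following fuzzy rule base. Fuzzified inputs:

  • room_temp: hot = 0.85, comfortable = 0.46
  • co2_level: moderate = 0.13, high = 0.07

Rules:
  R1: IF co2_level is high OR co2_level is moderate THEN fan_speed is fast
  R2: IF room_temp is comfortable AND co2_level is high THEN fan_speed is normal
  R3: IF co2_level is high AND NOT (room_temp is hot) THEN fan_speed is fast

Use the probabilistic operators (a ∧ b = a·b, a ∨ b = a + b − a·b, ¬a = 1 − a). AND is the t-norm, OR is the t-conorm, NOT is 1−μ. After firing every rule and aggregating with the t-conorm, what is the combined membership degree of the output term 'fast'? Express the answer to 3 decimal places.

0.199

R1: high=0.07, moderate=0.13; OR[a + b − a·b] → w = 0.1909
R2: comfortable=0.46, high=0.07; AND[a·b] → w = 0.0322
R3: high=0.07, ¬hot=1−0.85=0.15; AND[a·b] → w = 0.0105
Rules with consequent 'fast': {R1, R3} → strengths 0.1909, 0.0105
Aggregate via t-conorm [a + b − a·b]: 0.1994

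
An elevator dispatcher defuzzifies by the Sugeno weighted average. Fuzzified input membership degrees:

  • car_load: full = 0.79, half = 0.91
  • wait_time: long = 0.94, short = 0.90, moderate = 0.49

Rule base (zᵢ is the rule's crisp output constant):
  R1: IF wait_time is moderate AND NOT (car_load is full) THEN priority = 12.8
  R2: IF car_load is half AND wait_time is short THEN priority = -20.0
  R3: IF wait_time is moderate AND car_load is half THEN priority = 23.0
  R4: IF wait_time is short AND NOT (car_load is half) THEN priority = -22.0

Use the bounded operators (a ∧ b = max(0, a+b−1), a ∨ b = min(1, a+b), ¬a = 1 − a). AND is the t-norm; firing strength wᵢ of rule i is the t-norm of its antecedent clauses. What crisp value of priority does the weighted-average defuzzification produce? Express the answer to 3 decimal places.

-5.785

R1 (z=12.8): moderate=0.49, ¬full=1−0.79=0.21; AND[max(0, a+b−1)] → w = 0.00
R2 (z=-20.0): half=0.91, short=0.90; AND[max(0, a+b−1)] → w = 0.81
R3 (z=23.0): moderate=0.49, half=0.91; AND[max(0, a+b−1)] → w = 0.40
R4 (z=-22.0): short=0.90, ¬half=1−0.91=0.09; AND[max(0, a+b−1)] → w = 0.00
Weighted average = (0.00·12.8 + 0.81·-20.0 + 0.40·23.0 + 0.00·-22.0) / (0.00 + 0.81 + 0.40 + 0.00)
  = -7.0000 / 1.2100 = -5.785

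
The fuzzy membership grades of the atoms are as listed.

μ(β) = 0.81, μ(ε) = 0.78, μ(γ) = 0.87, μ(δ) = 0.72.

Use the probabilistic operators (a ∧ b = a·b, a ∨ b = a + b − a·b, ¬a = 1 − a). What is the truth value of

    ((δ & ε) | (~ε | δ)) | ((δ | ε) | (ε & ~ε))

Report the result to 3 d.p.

0.995

δ & ε = a·b on (0.7200, 0.7800) = 0.5616
~ε = 1 − 0.7800 = 0.2200
~ε | δ = a + b − a·b on (0.2200, 0.7200) = 0.7816
(δ & ε) | (~ε | δ) = a + b − a·b on (0.5616, 0.7816) = 0.9043
δ | ε = a + b − a·b on (0.7200, 0.7800) = 0.9384
~ε = 1 − 0.7800 = 0.2200
ε & ~ε = a·b on (0.7800, 0.2200) = 0.1716
(δ | ε) | (ε & ~ε) = a + b − a·b on (0.9384, 0.1716) = 0.9490
((δ & ε) | (~ε | δ)) | ((δ | ε) | (ε & ~ε)) = a + b − a·b on (0.9043, 0.9490) = 0.9951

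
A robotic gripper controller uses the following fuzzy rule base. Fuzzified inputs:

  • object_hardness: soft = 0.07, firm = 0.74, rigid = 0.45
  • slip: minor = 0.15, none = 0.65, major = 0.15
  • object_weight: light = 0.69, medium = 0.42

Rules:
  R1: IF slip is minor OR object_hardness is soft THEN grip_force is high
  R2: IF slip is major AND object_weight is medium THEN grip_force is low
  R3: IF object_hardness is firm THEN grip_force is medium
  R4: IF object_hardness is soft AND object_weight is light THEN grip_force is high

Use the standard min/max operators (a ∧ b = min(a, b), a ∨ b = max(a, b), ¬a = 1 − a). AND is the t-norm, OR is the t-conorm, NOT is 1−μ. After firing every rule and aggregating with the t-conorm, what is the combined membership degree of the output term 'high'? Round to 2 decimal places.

0.15

R1: minor=0.15, soft=0.07; OR[max(a, b)] → w = 0.15
R2: major=0.15, medium=0.42; AND[min(a, b)] → w = 0.15
R3: firm=0.74 → w = 0.74
R4: soft=0.07, light=0.69; AND[min(a, b)] → w = 0.07
Rules with consequent 'high': {R1, R4} → strengths 0.15, 0.07
Aggregate via t-conorm [max(a, b)]: 0.15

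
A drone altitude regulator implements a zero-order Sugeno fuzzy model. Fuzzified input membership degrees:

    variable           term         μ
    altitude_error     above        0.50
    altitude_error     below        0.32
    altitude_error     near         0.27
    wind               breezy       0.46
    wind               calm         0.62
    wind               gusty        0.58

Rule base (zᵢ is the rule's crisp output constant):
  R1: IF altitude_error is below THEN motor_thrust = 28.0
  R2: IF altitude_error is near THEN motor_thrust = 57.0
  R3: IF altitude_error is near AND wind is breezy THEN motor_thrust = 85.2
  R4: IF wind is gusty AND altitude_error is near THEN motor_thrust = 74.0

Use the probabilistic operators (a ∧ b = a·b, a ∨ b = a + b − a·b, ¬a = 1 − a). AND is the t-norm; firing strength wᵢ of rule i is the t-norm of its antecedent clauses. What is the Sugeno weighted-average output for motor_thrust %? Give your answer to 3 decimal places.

53.422

R1 (z=28.0): below=0.32 → w = 0.3200
R2 (z=57.0): near=0.27 → w = 0.2700
R3 (z=85.2): near=0.27, breezy=0.46; AND[a·b] → w = 0.1242
R4 (z=74.0): gusty=0.58, near=0.27; AND[a·b] → w = 0.1566
Weighted average = (0.3200·28.0 + 0.2700·57.0 + 0.1242·85.2 + 0.1566·74.0) / (0.3200 + 0.2700 + 0.1242 + 0.1566)
  = 46.5202 / 0.8708 = 53.422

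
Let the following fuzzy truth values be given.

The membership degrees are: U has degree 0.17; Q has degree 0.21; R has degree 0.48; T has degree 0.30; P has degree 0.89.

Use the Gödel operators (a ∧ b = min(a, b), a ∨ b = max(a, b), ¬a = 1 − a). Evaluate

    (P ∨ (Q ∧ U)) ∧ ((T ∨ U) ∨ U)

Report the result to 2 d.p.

0.30

Q ∧ U = min(a, b) on (0.21, 0.17) = 0.17
P ∨ (Q ∧ U) = max(a, b) on (0.89, 0.17) = 0.89
T ∨ U = max(a, b) on (0.30, 0.17) = 0.30
(T ∨ U) ∨ U = max(a, b) on (0.30, 0.17) = 0.30
(P ∨ (Q ∧ U)) ∧ ((T ∨ U) ∨ U) = min(a, b) on (0.89, 0.30) = 0.30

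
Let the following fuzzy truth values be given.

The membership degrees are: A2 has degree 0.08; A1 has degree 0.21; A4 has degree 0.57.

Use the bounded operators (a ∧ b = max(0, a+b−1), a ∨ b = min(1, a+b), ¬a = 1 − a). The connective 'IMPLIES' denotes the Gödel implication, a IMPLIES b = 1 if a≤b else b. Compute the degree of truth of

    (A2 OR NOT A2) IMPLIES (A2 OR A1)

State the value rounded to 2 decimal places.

NOT A2 = 1 − 0.08 = 0.92
A2 OR NOT A2 = min(1, a+b) on (0.08, 0.92) = 1.00
A2 OR A1 = min(1, a+b) on (0.08, 0.21) = 0.29
(A2 OR NOT A2) IMPLIES (A2 OR A1)  [Gödel: 1 if a≤b else b] with a=1.00, b=0.29 → 0.29

0.29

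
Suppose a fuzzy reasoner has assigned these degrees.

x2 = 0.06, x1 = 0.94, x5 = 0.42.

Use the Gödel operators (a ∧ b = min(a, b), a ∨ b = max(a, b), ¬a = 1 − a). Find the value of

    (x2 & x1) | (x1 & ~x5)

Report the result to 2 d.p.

0.58

x2 & x1 = min(a, b) on (0.06, 0.94) = 0.06
~x5 = 1 − 0.42 = 0.58
x1 & ~x5 = min(a, b) on (0.94, 0.58) = 0.58
(x2 & x1) | (x1 & ~x5) = max(a, b) on (0.06, 0.58) = 0.58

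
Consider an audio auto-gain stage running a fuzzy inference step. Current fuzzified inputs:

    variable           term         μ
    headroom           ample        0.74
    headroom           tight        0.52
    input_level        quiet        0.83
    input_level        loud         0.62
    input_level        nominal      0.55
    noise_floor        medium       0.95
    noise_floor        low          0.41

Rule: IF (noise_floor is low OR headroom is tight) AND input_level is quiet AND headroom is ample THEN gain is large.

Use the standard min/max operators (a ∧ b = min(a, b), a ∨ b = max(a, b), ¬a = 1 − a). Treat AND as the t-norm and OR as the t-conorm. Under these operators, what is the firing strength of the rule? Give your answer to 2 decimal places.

firing strength: (low=0.41 OR tight=0.52) = 0.52; AND[min(a, b)] with quiet=0.83, ample=0.74 → w = 0.52

0.52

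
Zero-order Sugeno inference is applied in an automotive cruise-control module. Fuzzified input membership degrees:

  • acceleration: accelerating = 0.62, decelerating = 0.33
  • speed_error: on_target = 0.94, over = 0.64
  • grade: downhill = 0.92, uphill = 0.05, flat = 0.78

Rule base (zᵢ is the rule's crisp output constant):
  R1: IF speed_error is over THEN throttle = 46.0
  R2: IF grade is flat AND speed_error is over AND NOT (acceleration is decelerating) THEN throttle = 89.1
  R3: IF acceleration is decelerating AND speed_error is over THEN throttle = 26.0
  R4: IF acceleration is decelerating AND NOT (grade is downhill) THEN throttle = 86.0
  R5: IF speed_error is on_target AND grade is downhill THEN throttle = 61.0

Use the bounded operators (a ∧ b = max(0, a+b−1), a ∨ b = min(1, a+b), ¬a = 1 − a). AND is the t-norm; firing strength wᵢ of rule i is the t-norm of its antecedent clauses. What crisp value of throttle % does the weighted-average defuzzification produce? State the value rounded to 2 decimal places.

56.55

R1 (z=46.0): over=0.64 → w = 0.64
R2 (z=89.1): flat=0.78, over=0.64, ¬decelerating=1−0.33=0.67; AND[max(0, a+b−1)] → w = 0.09
R3 (z=26.0): decelerating=0.33, over=0.64; AND[max(0, a+b−1)] → w = 0.00
R4 (z=86.0): decelerating=0.33, ¬downhill=1−0.92=0.08; AND[max(0, a+b−1)] → w = 0.00
R5 (z=61.0): on_target=0.94, downhill=0.92; AND[max(0, a+b−1)] → w = 0.86
Weighted average = (0.64·46.0 + 0.09·89.1 + 0.00·26.0 + 0.00·86.0 + 0.86·61.0) / (0.64 + 0.09 + 0.00 + 0.00 + 0.86)
  = 89.9190 / 1.5900 = 56.55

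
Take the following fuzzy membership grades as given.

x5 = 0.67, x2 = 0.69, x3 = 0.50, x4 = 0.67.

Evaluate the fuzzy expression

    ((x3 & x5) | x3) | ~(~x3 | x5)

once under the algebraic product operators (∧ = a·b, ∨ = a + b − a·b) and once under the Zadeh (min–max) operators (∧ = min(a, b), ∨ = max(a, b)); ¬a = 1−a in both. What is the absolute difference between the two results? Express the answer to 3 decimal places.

Under algebraic product:
  x3 & x5 = a·b on (0.5000, 0.6700) = 0.3350
  (x3 & x5) | x3 = a + b − a·b on (0.3350, 0.5000) = 0.6675
  ~x3 = 1 − 0.5000 = 0.5000
  ~x3 | x5 = a + b − a·b on (0.5000, 0.6700) = 0.8350
  ~(~x3 | x5) = 1 − 0.8350 = 0.1650
  ((x3 & x5) | x3) | ~(~x3 | x5) = a + b − a·b on (0.6675, 0.1650) = 0.7224
  → value = 0.7224
Under Zadeh (min–max):
  x3 & x5 = min(a, b) on (0.50, 0.67) = 0.50
  (x3 & x5) | x3 = max(a, b) on (0.50, 0.50) = 0.50
  ~x3 = 1 − 0.50 = 0.50
  ~x3 | x5 = max(a, b) on (0.50, 0.67) = 0.67
  ~(~x3 | x5) = 1 − 0.67 = 0.33
  ((x3 & x5) | x3) | ~(~x3 | x5) = max(a, b) on (0.50, 0.33) = 0.50
  → value = 0.5000
|0.7224 − 0.5000| = 0.222

0.222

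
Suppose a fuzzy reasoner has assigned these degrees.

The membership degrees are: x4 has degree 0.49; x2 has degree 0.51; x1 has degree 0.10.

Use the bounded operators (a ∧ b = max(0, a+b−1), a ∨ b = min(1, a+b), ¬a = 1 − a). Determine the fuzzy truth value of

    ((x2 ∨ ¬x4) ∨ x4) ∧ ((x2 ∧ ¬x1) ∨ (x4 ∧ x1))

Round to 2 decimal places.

¬x4 = 1 − 0.49 = 0.51
x2 ∨ ¬x4 = min(1, a+b) on (0.51, 0.51) = 1.00
(x2 ∨ ¬x4) ∨ x4 = min(1, a+b) on (1.00, 0.49) = 1.00
¬x1 = 1 − 0.10 = 0.90
x2 ∧ ¬x1 = max(0, a+b−1) on (0.51, 0.90) = 0.41
x4 ∧ x1 = max(0, a+b−1) on (0.49, 0.10) = 0.00
(x2 ∧ ¬x1) ∨ (x4 ∧ x1) = min(1, a+b) on (0.41, 0.00) = 0.41
((x2 ∨ ¬x4) ∨ x4) ∧ ((x2 ∧ ¬x1) ∨ (x4 ∧ x1)) = max(0, a+b−1) on (1.00, 0.41) = 0.41

0.41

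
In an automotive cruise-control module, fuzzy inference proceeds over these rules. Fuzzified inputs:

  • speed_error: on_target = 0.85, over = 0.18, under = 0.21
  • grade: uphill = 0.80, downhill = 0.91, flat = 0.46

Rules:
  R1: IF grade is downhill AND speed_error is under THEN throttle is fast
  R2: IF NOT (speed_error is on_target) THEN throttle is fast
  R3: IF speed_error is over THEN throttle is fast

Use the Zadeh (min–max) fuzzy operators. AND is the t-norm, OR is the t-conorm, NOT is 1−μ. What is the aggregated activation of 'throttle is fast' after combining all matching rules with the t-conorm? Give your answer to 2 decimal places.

0.21

R1: downhill=0.91, under=0.21; AND[min(a, b)] → w = 0.21
R2: ¬on_target=1−0.85=0.15 → w = 0.15
R3: over=0.18 → w = 0.18
Rules with consequent 'fast': {R1, R2, R3} → strengths 0.21, 0.15, 0.18
Aggregate via t-conorm [max(a, b)]: 0.21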